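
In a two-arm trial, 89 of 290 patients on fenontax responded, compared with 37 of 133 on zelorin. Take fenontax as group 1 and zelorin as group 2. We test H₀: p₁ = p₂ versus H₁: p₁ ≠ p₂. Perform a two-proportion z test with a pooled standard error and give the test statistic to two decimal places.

z = 0.60

p̂₁ = 89/290 = 0.3069, p̂₂ = 37/133 = 0.2782.
Pooled p̂ = (89+37)/(290+133) = 126/423 = 0.2979.
SE = √(p̂(1−p̂)(1/n₁+1/n₂)) = √(0.2979·0.7021·0.0109671) = √(0.0022937) = 0.0479.
z = (0.3069 − 0.2782)/0.0479 = 0.0287/0.0479 = 0.60.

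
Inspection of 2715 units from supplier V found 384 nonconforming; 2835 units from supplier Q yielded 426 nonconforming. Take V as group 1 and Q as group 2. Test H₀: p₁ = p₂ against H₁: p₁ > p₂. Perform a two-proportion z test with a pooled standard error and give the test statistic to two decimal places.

p̂₁ = 384/2715 ≈ 0.14144, p̂₂ = 426/2835 ≈ 0.15026.
Pooled p̂ = (384+426)/(2715+2835) = 810/5550 = 0.14595.
SE = √(0.124646 × 0.000721058) = 0.00948.
z = (0.14144 − 0.15026)/0.00948 = -0.00882/0.00948 = -0.93.
p-value = P(Z > -0.931) ≈ 0.8241.

z = -0.93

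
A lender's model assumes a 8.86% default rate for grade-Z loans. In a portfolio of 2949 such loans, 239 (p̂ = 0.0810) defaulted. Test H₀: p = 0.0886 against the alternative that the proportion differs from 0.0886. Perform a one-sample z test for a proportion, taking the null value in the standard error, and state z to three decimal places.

p̂ = 239/2949 = 0.081044.
Under H₀, SE = √(0.0886·0.9114/2949) = √(2.73822e-05) = 0.005233.
z = (0.081044 − 0.0886)/0.005233 = -0.007556/0.005233 = -1.444.
Two-sided p-value ≈ 2·Φ(−1.444) = 0.1488.

z = -1.444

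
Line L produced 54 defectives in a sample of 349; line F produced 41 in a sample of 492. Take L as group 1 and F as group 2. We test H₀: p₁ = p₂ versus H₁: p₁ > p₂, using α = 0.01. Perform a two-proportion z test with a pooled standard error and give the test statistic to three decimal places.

p̂₁ = 54/349 = 0.15473, p̂₂ = 41/492 = 0.08333.
Pooled p̂ = (54+41)/(349+492) = 95/841 = 0.11296.
SE = √(p̂(1−p̂)(1/n₁+1/n₂)) = √(0.11296·0.88704·0.00489785) = √(0.000490768) = 0.02215.
z = (0.15473 − 0.08333)/0.02215 = 0.07140/0.02215 = 3.223.
p-value = P(Z > 3.223) ≈ 0.0006. With α = 0.01, reject H₀.

z = 3.223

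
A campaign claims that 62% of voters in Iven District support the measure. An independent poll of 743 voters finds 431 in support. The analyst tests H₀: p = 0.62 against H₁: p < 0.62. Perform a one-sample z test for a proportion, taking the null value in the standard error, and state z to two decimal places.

z = -2.24

p̂ = 431/743 ≈ 0.5801.
Standard error under H₀: √(0.62×0.38/743) = 0.0178.
z = (0.5801 − 0.62)/0.0178 = -0.0399/0.0178 = -2.24.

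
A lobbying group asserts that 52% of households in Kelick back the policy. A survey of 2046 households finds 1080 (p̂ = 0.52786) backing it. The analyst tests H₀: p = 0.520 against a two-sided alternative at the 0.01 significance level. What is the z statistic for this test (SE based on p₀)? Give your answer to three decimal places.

z = 0.712

p̂ = 1080/2046 = 0.527859.
SE = √(p₀(1−p₀)/n) = √(0.2496/2046) = 0.011045.
z = (0.527859 − 0.52)/0.011045 = 0.007859/0.011045 = 0.712.
p-value = 2·P(Z > 0.712) ≈ 0.4767. With α = 0.01, fail to reject H₀.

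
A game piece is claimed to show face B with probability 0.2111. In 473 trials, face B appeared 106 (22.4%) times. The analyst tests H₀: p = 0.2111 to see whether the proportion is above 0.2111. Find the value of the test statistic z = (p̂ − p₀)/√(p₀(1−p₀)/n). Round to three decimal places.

p̂ = 106/473 ≈ 0.22410.
Standard error under H₀: √(0.2111×0.7889/473) = 0.01876.
z = (0.22410 − 0.2111)/0.01876 = 0.01300/0.01876 = 0.693.
p-value = P(Z > 0.693) ≈ 0.2442.

z = 0.693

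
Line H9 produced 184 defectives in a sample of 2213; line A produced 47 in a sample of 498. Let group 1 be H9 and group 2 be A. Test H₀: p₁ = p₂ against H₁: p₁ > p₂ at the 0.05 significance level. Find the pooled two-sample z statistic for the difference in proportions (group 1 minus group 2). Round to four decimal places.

z = -0.8112

p̂₁ = 184/2213 = 0.083145, p̂₂ = 47/498 = 0.094378.
Pooled p̂ = (184+47)/(2213+498) = 231/2711 = 0.085208.
SE = √(p̂(1−p̂)(1/n₁+1/n₂)) = √(0.085208·0.914792·0.00245991) = √(0.000191745) = 0.013847.
z = (0.083145 − 0.094378)/0.013847 = -0.011233/0.013847 = -0.8112.
p-value = P(Z > -0.811) ≈ 0.7914; since p > α = 0.05, fail to reject H₀.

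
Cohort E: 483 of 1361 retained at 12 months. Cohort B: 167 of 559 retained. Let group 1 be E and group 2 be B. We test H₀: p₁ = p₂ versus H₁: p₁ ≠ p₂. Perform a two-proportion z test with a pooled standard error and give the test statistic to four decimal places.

z = 2.3615

p̂₁ = 483/1361 ≈ 0.354886, p̂₂ = 167/559 ≈ 0.298748.
Pooled p̂ = (483+167)/(1361+559) = 650/1920 = 0.338542.
SE = √(0.223931 × 0.00252366) = 0.023772.
z = (0.354886 − 0.298748)/0.023772 = 0.056138/0.023772 = 2.3615.
Two-sided p-value ≈ 2·Φ(−2.361) = 0.0182.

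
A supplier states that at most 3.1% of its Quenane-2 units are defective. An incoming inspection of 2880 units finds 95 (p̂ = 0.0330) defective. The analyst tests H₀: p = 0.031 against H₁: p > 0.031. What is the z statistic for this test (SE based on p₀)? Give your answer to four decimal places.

p̂ = 95/2880 = 0.0329861.
Standard error under H₀: √(0.031×0.969/2880) = 0.0032296.
z = (0.0329861 − 0.031)/0.0032296 = 0.0019861/0.0032296 = 0.6150.

z = 0.6150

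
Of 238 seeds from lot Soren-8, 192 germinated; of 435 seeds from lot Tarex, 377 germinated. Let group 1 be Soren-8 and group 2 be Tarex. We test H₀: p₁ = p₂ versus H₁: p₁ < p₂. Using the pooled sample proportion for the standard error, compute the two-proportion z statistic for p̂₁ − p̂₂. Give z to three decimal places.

p̂₁ = 192/238 = 0.80672, p̂₂ = 377/435 = 0.86667.
Pooled p̂ = (192+377)/(238+435) = 569/673 = 0.84547.
SE = √(p̂(1−p̂)(1/n₁+1/n₂)) = √(0.84547·0.15453·0.00650053) = √(0.000849306) = 0.02914.
z = (0.80672 − 0.86667)/0.02914 = -0.05995/0.02914 = -2.057.
p-value = P(Z < -2.057) ≈ 0.0198.

z = -2.057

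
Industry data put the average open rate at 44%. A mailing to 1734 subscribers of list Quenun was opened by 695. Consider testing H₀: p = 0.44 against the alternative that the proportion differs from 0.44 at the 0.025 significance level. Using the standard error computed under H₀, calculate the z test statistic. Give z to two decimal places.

z = -3.29

p̂ = 695/1734 ≈ 0.4008.
Standard error under H₀: √(0.44×0.56/1734) = 0.0119.
z = (0.4008 − 0.44)/0.0119 = -0.0392/0.0119 = -3.29.
p-value = 2·P(Z > 3.288) ≈ 0.0010, so at α = 0.025 we reject H₀.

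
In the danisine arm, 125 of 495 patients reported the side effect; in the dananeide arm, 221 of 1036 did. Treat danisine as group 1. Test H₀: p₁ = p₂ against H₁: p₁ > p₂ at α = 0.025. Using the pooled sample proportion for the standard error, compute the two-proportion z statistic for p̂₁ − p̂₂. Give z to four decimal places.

p̂₁ = 125/495 = 0.252525, p̂₂ = 221/1036 = 0.213320.
Pooled p̂ = (125+221)/(495+1036) = 346/1531 = 0.225996.
SE = √(p̂(1−p̂)(1/n₁+1/n₂)) = √(0.225996·0.774004·0.00298545) = √(0.000522221) = 0.022852.
z = (0.252525 − 0.213320)/0.022852 = 0.039205/0.022852 = 1.7156.
p-value = P(Z > 1.716) ≈ 0.0431. With α = 0.025, fail to reject H₀.

z = 1.7156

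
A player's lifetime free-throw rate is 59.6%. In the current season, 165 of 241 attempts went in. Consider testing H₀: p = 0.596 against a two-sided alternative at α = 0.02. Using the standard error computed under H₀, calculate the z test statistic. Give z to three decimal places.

z = 2.805

p̂ = 165/241 = 0.6846473.
Standard error under H₀: √(0.596×0.404/241) = 0.0316086.
z = (0.6846473 − 0.596)/0.0316086 = 0.0886473/0.0316086 = 2.805.
p-value = 2·P(Z > 2.805) ≈ 0.0050; since p < α = 0.02, reject H₀.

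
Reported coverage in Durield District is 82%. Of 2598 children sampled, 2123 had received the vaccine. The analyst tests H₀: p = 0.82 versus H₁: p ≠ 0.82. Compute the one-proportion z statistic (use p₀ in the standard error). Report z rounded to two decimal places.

p̂ = 2123/2598 ≈ 0.81717.
SE = √(p₀(1−p₀)/n) = √(0.1476/2598) = 0.00754.
z = (0.81717 − 0.82)/0.00754 = -0.00283/0.00754 = -0.38.

z = -0.38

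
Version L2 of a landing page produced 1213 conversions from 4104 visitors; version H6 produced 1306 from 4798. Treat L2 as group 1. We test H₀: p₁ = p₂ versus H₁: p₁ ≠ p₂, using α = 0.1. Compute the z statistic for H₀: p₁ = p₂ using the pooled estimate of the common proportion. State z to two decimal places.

z = 2.44

p̂₁ = 1213/4104 = 0.2956, p̂₂ = 1306/4798 = 0.2722.
Pooled p̂ = (1213+1306)/(4104+4798) = 2519/8902 = 0.2830.
SE = √(p̂(1−p̂)(1/n₁+1/n₂)) = √(0.2830·0.7170·0.000452085) = √(9.17271e-05) = 0.0096.
z = (0.2956 − 0.2722)/0.0096 = 0.0234/0.0096 = 2.44.
Two-sided p-value ≈ 2·Φ(−2.440) = 0.0147; since p < α = 0.1, reject H₀.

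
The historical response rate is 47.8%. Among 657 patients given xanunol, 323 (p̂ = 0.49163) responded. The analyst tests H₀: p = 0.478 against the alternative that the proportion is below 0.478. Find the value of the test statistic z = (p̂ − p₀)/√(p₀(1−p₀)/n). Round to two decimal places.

p̂ = 323/657 = 0.4916.
SE = √(p₀(1−p₀)/n) = √(0.24952/657) = 0.0195.
z = (0.4916 − 0.478)/0.0195 = 0.0136/0.0195 = 0.70.
p-value = P(Z < 0.699) ≈ 0.7578.

z = 0.70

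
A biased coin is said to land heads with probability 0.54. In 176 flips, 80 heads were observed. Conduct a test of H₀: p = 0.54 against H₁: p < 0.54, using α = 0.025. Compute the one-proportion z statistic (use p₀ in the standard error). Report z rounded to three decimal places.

p̂ = 80/176 = 0.454545.
Under H₀, SE = √(0.54·0.46/176) = √(0.00141136) = 0.037568.
z = (0.454545 − 0.54)/0.037568 = -0.085455/0.037568 = -2.275.
p-value = P(Z < -2.275) ≈ 0.0115. With α = 0.025, reject H₀.

z = -2.275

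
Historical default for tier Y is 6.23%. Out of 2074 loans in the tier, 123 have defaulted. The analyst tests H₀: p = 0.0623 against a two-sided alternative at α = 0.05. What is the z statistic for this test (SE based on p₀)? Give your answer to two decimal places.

p̂ = 123/2074 ≈ 0.05931.
SE = √(p₀(1−p₀)/n) = √(0.058419/2074) = 0.00531.
z = (0.05931 − 0.0623)/0.00531 = -0.00299/0.00531 = -0.56.
p-value = 2·P(Z > 0.564) ≈ 0.5726, so at α = 0.05 we fail to reject H₀.

z = -0.56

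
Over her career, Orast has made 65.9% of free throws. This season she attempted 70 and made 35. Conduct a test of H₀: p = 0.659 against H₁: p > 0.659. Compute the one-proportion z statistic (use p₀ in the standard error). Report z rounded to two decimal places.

z = -2.81

p̂ = 35/70 = 0.50000.
Standard error under H₀: √(0.659×0.341/70) = 0.05666.
z = (0.50000 − 0.659)/0.05666 = -0.15900/0.05666 = -2.81.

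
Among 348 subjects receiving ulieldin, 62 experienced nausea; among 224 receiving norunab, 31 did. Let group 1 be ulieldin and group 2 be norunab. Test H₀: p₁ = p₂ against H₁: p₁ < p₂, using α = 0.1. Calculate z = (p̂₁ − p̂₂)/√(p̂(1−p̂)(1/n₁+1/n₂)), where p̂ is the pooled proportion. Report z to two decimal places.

p̂₁ = 62/348 = 0.1782, p̂₂ = 31/224 = 0.1384.
Pooled p̂ = (62+31)/(348+224) = 93/572 = 0.1626.
SE = √(p̂(1−p̂)(1/n₁+1/n₂)) = √(0.1626·0.8374·0.00733785) = √(0.000999068) = 0.0316.
z = (0.1782 − 0.1384)/0.0316 = 0.0398/0.0316 = 1.26.
p-value = P(Z < 1.258) ≈ 0.8958; since p > α = 0.1, fail to reject H₀.

z = 1.26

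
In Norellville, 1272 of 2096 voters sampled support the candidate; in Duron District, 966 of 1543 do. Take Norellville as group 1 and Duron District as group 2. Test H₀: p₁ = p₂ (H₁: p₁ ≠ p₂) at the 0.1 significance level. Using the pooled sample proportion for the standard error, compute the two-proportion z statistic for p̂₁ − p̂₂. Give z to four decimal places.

p̂₁ = 1272/2096 = 0.606870, p̂₂ = 966/1543 = 0.626053.
Pooled p̂ = (1272+966)/(2096+1543) = 2238/3639 = 0.615004.
SE = √(p̂(1−p̂)(1/n₁+1/n₂)) = √(0.615004·0.384996·0.00112519) = √(0.000266415) = 0.016322.
z = (0.606870 − 0.626053)/0.016322 = -0.019183/0.016322 = -1.1753.
Two-sided p-value ≈ 2·Φ(−1.175) = 0.2399; since p > α = 0.1, fail to reject H₀.

z = -1.1753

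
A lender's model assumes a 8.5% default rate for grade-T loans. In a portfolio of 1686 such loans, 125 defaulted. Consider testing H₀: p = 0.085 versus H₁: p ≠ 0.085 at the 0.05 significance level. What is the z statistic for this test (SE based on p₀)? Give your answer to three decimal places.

z = -1.599

p̂ = 125/1686 = 0.07414.
Under H₀, SE = √(0.085·0.915/1686) = √(4.61299e-05) = 0.00679.
z = (0.07414 − 0.085)/0.00679 = -0.01086/0.00679 = -1.599.
Two-sided p-value ≈ 2·Φ(−1.599) = 0.1098, so at α = 0.05 we fail to reject H₀.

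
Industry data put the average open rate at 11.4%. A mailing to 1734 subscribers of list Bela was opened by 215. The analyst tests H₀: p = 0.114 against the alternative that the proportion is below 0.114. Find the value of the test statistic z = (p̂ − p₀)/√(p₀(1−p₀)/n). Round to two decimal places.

z = 1.31

p̂ = 215/1734 ≈ 0.12399.
Standard error under H₀: √(0.114×0.886/1734) = 0.00763.
z = (0.12399 − 0.114)/0.00763 = 0.00999/0.00763 = 1.31.
p-value = P(Z < 1.309) ≈ 0.9047.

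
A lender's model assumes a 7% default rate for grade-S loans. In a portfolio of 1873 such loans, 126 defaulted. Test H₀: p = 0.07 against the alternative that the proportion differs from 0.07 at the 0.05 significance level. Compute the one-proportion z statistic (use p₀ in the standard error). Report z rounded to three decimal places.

z = -0.463

p̂ = 126/1873 ≈ 0.06727.
Standard error under H₀: √(0.07×0.93/1873) = 0.00590.
z = (0.06727 − 0.07)/0.00590 = -0.00273/0.00590 = -0.463.
Two-sided p-value ≈ 2·Φ(−0.463) = 0.6435. With α = 0.05, fail to reject H₀.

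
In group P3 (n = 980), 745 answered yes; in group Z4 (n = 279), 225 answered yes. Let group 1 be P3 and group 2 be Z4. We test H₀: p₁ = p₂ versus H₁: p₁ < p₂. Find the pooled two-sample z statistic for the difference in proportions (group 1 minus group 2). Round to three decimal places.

z = -1.621

p̂₁ = 745/980 = 0.76020, p̂₂ = 225/279 = 0.80645.
Pooled p̂ = (745+225)/(980+279) = 970/1259 = 0.77045.
SE = √(0.176855 × 0.00460464) = 0.02854.
z = (0.76020 − 0.80645)/0.02854 = -0.04625/0.02854 = -1.621.
p-value = P(Z < -1.621) ≈ 0.0525.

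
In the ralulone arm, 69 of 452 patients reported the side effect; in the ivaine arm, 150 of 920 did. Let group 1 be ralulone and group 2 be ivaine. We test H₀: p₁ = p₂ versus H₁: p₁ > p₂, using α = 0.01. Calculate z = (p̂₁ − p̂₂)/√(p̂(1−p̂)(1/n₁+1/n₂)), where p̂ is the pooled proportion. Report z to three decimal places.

p̂₁ = 69/452 ≈ 0.15265, p̂₂ = 150/920 ≈ 0.16304.
Pooled p̂ = (69+150)/(452+920) = 219/1372 = 0.15962.
SE = √(p̂(1−p̂)(1/n₁+1/n₂)) = √(0.15962·0.84038·0.00329935) = √(0.000442581) = 0.02104.
z = (0.15265 − 0.16304)/0.02104 = -0.01039/0.02104 = -0.494.
p-value = P(Z > -0.494) ≈ 0.6893. With α = 0.01, fail to reject H₀.

z = -0.494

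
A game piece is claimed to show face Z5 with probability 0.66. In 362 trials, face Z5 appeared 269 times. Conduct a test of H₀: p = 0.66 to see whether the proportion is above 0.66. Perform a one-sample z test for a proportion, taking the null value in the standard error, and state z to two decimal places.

z = 3.34

p̂ = 269/362 = 0.7431.
SE = √(p₀(1−p₀)/n) = √(0.2244/362) = 0.0249.
z = (0.7431 − 0.66)/0.0249 = 0.0831/0.0249 = 3.34.
p-value = P(Z > 3.337) ≈ 0.0004.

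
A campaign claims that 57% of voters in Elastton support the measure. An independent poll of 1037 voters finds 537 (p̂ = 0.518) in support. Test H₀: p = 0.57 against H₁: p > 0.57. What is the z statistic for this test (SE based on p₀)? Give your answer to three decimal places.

z = -3.393

p̂ = 537/1037 = 0.517840.
SE = √(p₀(1−p₀)/n) = √(0.2451/1037) = 0.015374.
z = (0.517840 − 0.57)/0.015374 = -0.052160/0.015374 = -3.393.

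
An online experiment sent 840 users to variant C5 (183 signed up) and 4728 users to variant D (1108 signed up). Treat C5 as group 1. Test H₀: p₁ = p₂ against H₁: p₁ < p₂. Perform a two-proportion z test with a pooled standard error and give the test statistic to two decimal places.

p̂₁ = 183/840 ≈ 0.2179, p̂₂ = 1108/4728 ≈ 0.2343.
Pooled p̂ = (183+1108)/(840+4728) = 1291/5568 = 0.2319.
SE = √(p̂(1−p̂)(1/n₁+1/n₂)) = √(0.2319·0.7681·0.00140198) = √(0.000249695) = 0.0158.
z = (0.2179 − 0.2343)/0.0158 = -0.0164/0.0158 = -1.04.

z = -1.04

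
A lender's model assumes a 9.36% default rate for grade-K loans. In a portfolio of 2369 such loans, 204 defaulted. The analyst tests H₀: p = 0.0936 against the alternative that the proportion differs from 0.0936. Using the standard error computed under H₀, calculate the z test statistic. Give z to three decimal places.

z = -1.251

p̂ = 204/2369 = 0.086112.
SE = √(p₀(1−p₀)/n) = √(0.084839/2369) = 0.005984.
z = (0.086112 − 0.0936)/0.005984 = -0.007488/0.005984 = -1.251.
p-value = 2·P(Z > 1.251) ≈ 0.2109.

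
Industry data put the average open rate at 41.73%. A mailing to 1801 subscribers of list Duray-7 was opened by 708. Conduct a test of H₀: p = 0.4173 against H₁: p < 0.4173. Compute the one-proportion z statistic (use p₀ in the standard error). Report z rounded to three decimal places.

z = -2.081

p̂ = 708/1801 ≈ 0.393115.
Standard error under H₀: √(0.4173×0.5827/1801) = 0.011620.
z = (0.393115 − 0.4173)/0.011620 = -0.024185/0.011620 = -2.081.
p-value = P(Z < -2.081) ≈ 0.0187.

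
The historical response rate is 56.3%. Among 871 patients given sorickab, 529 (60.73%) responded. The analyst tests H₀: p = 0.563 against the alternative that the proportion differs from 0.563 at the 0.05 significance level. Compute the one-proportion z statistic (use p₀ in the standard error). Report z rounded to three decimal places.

p̂ = 529/871 = 0.607348.
SE = √(p₀(1−p₀)/n) = √(0.24603/871) = 0.016807.
z = (0.607348 − 0.563)/0.016807 = 0.044348/0.016807 = 2.639.
Two-sided p-value ≈ 2·Φ(−2.639) = 0.0083. With α = 0.05, reject H₀.

z = 2.639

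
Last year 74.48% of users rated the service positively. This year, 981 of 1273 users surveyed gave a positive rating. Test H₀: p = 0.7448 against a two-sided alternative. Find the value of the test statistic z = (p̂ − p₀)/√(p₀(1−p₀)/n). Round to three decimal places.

z = 2.113

p̂ = 981/1273 = 0.77062.
Under H₀, SE = √(0.7448·0.2552/1273) = √(0.000149311) = 0.01222.
z = (0.77062 − 0.7448)/0.01222 = 0.02582/0.01222 = 2.113.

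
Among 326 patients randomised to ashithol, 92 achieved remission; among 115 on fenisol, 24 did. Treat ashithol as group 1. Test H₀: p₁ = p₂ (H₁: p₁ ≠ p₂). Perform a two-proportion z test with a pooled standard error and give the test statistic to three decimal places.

z = 1.539

p̂₁ = 92/326 ≈ 0.28221, p̂₂ = 24/115 ≈ 0.20870.
Pooled p̂ = (92+24)/(326+115) = 116/441 = 0.26304.
SE = √(0.193849 × 0.0117631) = 0.04775.
z = (0.28221 − 0.20870)/0.04775 = 0.07351/0.04775 = 1.539.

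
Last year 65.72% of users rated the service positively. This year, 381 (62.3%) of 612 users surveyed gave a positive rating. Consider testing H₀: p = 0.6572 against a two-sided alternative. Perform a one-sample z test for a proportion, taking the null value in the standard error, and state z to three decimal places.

z = -1.806

p̂ = 381/612 ≈ 0.62255.
SE = √(p₀(1−p₀)/n) = √(0.22529/612) = 0.01919.
z = (0.62255 − 0.6572)/0.01919 = -0.03465/0.01919 = -1.806.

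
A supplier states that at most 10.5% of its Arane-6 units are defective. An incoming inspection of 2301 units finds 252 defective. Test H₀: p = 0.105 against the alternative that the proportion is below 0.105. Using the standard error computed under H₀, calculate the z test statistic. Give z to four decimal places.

z = 0.7069

p̂ = 252/2301 ≈ 0.109518.
SE = √(p₀(1−p₀)/n) = √(0.093975/2301) = 0.006391.
z = (0.109518 − 0.105)/0.006391 = 0.004518/0.006391 = 0.7069.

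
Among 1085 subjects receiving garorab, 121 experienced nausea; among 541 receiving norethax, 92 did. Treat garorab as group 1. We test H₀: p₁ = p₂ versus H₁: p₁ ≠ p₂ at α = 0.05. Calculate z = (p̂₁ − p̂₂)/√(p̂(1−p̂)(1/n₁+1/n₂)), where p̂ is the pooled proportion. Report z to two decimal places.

p̂₁ = 121/1085 = 0.11152, p̂₂ = 92/541 = 0.17006.
Pooled p̂ = (121+92)/(1085+541) = 213/1626 = 0.13100.
SE = √(p̂(1−p̂)(1/n₁+1/n₂)) = √(0.13100·0.86900·0.00277009) = √(0.000315336) = 0.01776.
z = (0.11152 − 0.17006)/0.01776 = -0.05854/0.01776 = -3.30.
p-value = 2·P(Z > 3.296) ≈ 0.0010; since p < α = 0.05, reject H₀.

z = -3.30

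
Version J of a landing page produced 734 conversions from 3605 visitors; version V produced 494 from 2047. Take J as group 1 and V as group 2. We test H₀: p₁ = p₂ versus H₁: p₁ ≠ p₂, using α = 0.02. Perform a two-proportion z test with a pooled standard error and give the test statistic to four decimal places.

z = -3.3053

p̂₁ = 734/3605 = 0.203606, p̂₂ = 494/2047 = 0.241329.
Pooled p̂ = (734+494)/(3605+2047) = 1228/5652 = 0.217268.
SE = √(0.170063 × 0.000765912) = 0.011413.
z = (0.203606 − 0.241329)/0.011413 = -0.037723/0.011413 = -3.3053.
p-value = 2·P(Z > 3.305) ≈ 0.0009, so at α = 0.02 we reject H₀.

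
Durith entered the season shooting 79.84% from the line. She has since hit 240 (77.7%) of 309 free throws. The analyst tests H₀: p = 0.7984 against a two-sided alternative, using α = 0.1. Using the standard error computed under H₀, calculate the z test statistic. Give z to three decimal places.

z = -0.951

p̂ = 240/309 ≈ 0.77670.
Under H₀, SE = √(0.7984·0.2016/309) = √(0.000520898) = 0.02282.
z = (0.77670 − 0.7984)/0.02282 = -0.02170/0.02282 = -0.951.
Two-sided p-value ≈ 2·Φ(−0.951) = 0.3417, so at α = 0.1 we fail to reject H₀.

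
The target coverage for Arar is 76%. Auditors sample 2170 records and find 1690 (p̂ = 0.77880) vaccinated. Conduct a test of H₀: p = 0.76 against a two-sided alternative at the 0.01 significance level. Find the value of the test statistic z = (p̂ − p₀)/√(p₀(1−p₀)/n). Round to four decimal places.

p̂ = 1690/2170 ≈ 0.778802.
Standard error under H₀: √(0.76×0.24/2170) = 0.009168.
z = (0.778802 − 0.76)/0.009168 = 0.018802/0.009168 = 2.0508.
Two-sided p-value ≈ 2·Φ(−2.051) = 0.0403. With α = 0.01, fail to reject H₀.

z = 2.0508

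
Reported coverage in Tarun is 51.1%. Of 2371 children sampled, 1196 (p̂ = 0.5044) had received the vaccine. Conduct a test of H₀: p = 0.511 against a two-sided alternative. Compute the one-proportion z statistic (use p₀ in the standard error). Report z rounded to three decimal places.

z = -0.640

p̂ = 1196/2371 = 0.50443.
Standard error under H₀: √(0.511×0.489/2371) = 0.01027.
z = (0.50443 − 0.511)/0.01027 = -0.00657/0.01027 = -0.640.
p-value = 2·P(Z > 0.640) ≈ 0.5221.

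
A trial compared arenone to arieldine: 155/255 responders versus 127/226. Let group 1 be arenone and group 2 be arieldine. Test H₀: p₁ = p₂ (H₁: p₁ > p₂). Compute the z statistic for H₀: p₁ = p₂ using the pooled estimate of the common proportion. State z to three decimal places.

z = 1.020

p̂₁ = 155/255 ≈ 0.60784, p̂₂ = 127/226 ≈ 0.56195.
Pooled p̂ = (155+127)/(255+226) = 282/481 = 0.58628.
SE = √(p̂(1−p̂)(1/n₁+1/n₂)) = √(0.58628·0.41372·0.00834635) = √(0.00202446) = 0.04499.
z = (0.60784 − 0.56195)/0.04499 = 0.04589/0.04499 = 1.020.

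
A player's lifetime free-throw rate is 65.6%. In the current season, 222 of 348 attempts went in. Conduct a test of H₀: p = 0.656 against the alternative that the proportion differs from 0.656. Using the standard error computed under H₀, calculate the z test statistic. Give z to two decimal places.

z = -0.71

p̂ = 222/348 = 0.6379.
SE = √(p₀(1−p₀)/n) = √(0.22566/348) = 0.0255.
z = (0.6379 − 0.656)/0.0255 = -0.0181/0.0255 = -0.71.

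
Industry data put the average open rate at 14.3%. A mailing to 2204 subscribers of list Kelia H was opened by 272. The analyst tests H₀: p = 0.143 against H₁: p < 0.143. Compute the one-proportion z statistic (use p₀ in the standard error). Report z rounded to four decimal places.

p̂ = 272/2204 = 0.1234120.
Standard error under H₀: √(0.143×0.857/2204) = 0.0074568.
z = (0.1234120 − 0.143)/0.0074568 = -0.0195880/0.0074568 = -2.6269.
p-value = P(Z < -2.627) ≈ 0.0043.

z = -2.6269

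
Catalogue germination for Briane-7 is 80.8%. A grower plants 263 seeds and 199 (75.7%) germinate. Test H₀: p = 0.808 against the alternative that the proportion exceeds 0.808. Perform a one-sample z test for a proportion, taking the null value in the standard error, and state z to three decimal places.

p̂ = 199/263 ≈ 0.75665.
Standard error under H₀: √(0.808×0.192/263) = 0.02429.
z = (0.75665 − 0.808)/0.02429 = -0.05135/0.02429 = -2.114.
p-value = P(Z > -2.114) ≈ 0.9827.

z = -2.114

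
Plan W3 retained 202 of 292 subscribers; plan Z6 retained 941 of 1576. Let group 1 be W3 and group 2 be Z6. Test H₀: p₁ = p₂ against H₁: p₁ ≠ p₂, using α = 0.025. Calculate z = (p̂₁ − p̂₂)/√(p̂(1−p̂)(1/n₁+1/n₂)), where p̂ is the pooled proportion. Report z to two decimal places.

z = 3.05

p̂₁ = 202/292 ≈ 0.6918, p̂₂ = 941/1576 ≈ 0.5971.
Pooled p̂ = (202+941)/(292+1576) = 1143/1868 = 0.6119.
SE = √(p̂(1−p̂)(1/n₁+1/n₂)) = √(0.6119·0.3881·0.00405918) = √(0.000963981) = 0.0310.
z = (0.6918 − 0.5971)/0.0310 = 0.0947/0.0310 = 3.05.
Two-sided p-value ≈ 2·Φ(−3.050) = 0.0023, so at α = 0.025 we reject H₀.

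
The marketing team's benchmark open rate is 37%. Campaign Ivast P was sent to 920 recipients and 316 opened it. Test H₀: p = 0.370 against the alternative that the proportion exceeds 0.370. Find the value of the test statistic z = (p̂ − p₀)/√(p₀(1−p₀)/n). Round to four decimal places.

z = -1.6662

p̂ = 316/920 = 0.343478.
Under H₀, SE = √(0.37·0.63/920) = √(0.00025337) = 0.015918.
z = (0.343478 − 0.37)/0.015918 = -0.026522/0.015918 = -1.6662.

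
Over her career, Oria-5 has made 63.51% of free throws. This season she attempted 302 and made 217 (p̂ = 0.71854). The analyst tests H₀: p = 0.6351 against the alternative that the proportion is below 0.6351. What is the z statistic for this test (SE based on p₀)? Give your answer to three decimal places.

z = 3.012

p̂ = 217/302 ≈ 0.71854.
SE = √(p₀(1−p₀)/n) = √(0.23175/302) = 0.02770.
z = (0.71854 − 0.6351)/0.02770 = 0.08344/0.02770 = 3.012.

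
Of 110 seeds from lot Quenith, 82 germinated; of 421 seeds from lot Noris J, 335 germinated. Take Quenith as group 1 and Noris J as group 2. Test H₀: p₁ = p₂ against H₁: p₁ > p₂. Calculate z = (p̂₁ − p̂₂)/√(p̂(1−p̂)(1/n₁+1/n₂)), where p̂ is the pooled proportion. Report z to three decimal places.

z = -1.143

p̂₁ = 82/110 = 0.74545, p̂₂ = 335/421 = 0.79572.
Pooled p̂ = (82+335)/(110+421) = 417/531 = 0.78531.
SE = √(0.168598 × 0.0114662) = 0.04397.
z = (0.74545 − 0.79572)/0.04397 = -0.05027/0.04397 = -1.143.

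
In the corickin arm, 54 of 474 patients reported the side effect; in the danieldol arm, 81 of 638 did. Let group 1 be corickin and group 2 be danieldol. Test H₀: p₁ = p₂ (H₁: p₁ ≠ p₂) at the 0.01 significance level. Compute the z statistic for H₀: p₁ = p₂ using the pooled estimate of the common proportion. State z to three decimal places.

p̂₁ = 54/474 ≈ 0.113924, p̂₂ = 81/638 ≈ 0.126959.
Pooled p̂ = (54+81)/(474+638) = 135/1112 = 0.121403.
SE = √(p̂(1−p̂)(1/n₁+1/n₂)) = √(0.121403·0.878597·0.0036771) = √(0.000392215) = 0.019804.
z = (0.113924 − 0.126959)/0.019804 = -0.013035/0.019804 = -0.658.
Two-sided p-value ≈ 2·Φ(−0.658) = 0.5104. With α = 0.01, fail to reject H₀.

z = -0.658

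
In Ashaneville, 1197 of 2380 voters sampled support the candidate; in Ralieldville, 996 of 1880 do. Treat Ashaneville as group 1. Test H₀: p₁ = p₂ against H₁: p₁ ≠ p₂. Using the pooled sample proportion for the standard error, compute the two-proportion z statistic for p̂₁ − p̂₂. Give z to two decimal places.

z = -1.74

p̂₁ = 1197/2380 = 0.50294, p̂₂ = 996/1880 = 0.52979.
Pooled p̂ = (1197+996)/(2380+1880) = 2193/4260 = 0.51479.
SE = √(p̂(1−p̂)(1/n₁+1/n₂)) = √(0.51479·0.48521·0.000952083) = √(0.000237813) = 0.01542.
z = (0.50294 − 0.52979)/0.01542 = -0.02685/0.01542 = -1.74.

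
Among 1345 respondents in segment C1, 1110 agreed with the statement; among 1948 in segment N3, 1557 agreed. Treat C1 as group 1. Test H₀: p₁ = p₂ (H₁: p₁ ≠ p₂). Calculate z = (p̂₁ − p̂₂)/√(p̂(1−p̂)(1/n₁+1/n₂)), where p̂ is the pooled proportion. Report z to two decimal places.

p̂₁ = 1110/1345 = 0.8253, p̂₂ = 1557/1948 = 0.7993.
Pooled p̂ = (1110+1557)/(1345+1948) = 2667/3293 = 0.8099.
SE = √(p̂(1−p̂)(1/n₁+1/n₂)) = √(0.8099·0.1901·0.00125684) = √(0.000193506) = 0.0139.
z = (0.8253 − 0.7993)/0.0139 = 0.0260/0.0139 = 1.87.
p-value = 2·P(Z > 1.869) ≈ 0.0616.

z = 1.87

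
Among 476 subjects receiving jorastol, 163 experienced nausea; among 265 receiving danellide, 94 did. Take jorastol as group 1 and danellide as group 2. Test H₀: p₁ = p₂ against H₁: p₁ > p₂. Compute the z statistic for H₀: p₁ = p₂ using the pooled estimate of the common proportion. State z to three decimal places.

p̂₁ = 163/476 = 0.34244, p̂₂ = 94/265 = 0.35472.
Pooled p̂ = (163+94)/(476+265) = 257/741 = 0.34683.
SE = √(p̂(1−p̂)(1/n₁+1/n₂)) = √(0.34683·0.65317·0.00587443) = √(0.00133078) = 0.03648.
z = (0.34244 − 0.35472)/0.03648 = -0.01228/0.03648 = -0.337.
p-value = P(Z > -0.337) ≈ 0.6318.

z = -0.337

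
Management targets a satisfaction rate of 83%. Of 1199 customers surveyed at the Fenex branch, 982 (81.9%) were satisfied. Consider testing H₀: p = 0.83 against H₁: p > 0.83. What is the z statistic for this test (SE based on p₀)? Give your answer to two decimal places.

p̂ = 982/1199 ≈ 0.81902.
Standard error under H₀: √(0.83×0.17/1199) = 0.01085.
z = (0.81902 − 0.83)/0.01085 = -0.01098/0.01085 = -1.01.
p-value = P(Z > -1.013) ≈ 0.8444.

z = -1.01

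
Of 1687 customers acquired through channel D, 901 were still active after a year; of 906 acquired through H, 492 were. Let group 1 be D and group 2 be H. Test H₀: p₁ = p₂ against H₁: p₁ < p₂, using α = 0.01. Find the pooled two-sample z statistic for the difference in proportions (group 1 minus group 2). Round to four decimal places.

z = -0.4364

p̂₁ = 901/1687 = 0.534084, p̂₂ = 492/906 = 0.543046.
Pooled p̂ = (901+492)/(1687+906) = 1393/2593 = 0.537216.
SE = √(0.248615 × 0.00169652) = 0.020537.
z = (0.534084 − 0.543046)/0.020537 = -0.008962/0.020537 = -0.4364.
p-value = P(Z < -0.436) ≈ 0.3313. With α = 0.01, fail to reject H₀.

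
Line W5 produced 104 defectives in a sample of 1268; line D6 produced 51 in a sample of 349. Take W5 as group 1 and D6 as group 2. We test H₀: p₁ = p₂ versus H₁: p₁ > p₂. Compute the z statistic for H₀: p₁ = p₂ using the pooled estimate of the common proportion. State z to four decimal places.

p̂₁ = 104/1268 = 0.082019, p̂₂ = 51/349 = 0.146132.
Pooled p̂ = (104+51)/(1268+349) = 155/1617 = 0.095857.
SE = √(0.0866681 × 0.00365397) = 0.017796.
z = (0.082019 − 0.146132)/0.017796 = -0.064113/0.017796 = -3.6027.

z = -3.6027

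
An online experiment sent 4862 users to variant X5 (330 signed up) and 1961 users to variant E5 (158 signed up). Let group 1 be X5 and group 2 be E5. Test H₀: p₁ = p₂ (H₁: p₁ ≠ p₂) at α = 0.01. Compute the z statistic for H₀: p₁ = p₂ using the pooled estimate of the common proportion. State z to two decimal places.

z = -1.84

p̂₁ = 330/4862 = 0.0679, p̂₂ = 158/1961 = 0.0806.
Pooled p̂ = (330+158)/(4862+1961) = 488/6823 = 0.0715.
SE = √(p̂(1−p̂)(1/n₁+1/n₂)) = √(0.0715·0.9285·0.000715621) = √(4.75224e-05) = 0.0069.
z = (0.0679 − 0.0806)/0.0069 = -0.0127/0.0069 = -1.84.
p-value = 2·P(Z > 1.842) ≈ 0.0655. With α = 0.01, fail to reject H₀.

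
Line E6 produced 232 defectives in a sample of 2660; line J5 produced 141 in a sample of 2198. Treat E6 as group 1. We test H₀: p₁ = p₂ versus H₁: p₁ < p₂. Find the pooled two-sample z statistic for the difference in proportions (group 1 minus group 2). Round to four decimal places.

p̂₁ = 232/2660 ≈ 0.0872180, p̂₂ = 141/2198 ≈ 0.0641492.
Pooled p̂ = (232+141)/(2660+2198) = 373/4858 = 0.0767806.
SE = √(0.0708853 × 0.000830899) = 0.0076745.
z = (0.0872180 − 0.0641492)/0.0076745 = 0.0230688/0.0076745 = 3.0059.
p-value = P(Z < 3.006) ≈ 0.9987.

z = 3.0059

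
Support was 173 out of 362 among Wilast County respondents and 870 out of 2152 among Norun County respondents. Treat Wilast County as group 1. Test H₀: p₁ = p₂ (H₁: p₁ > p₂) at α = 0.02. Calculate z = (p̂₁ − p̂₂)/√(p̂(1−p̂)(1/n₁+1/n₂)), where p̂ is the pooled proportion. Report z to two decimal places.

z = 2.63

p̂₁ = 173/362 ≈ 0.4779, p̂₂ = 870/2152 ≈ 0.4043.
Pooled p̂ = (173+870)/(362+2152) = 1043/2514 = 0.4149.
SE = √(0.242754 × 0.00322711) = 0.0280.
z = (0.4779 − 0.4043)/0.0280 = 0.0736/0.0280 = 2.63.
p-value = P(Z > 2.630) ≈ 0.0043. With α = 0.02, reject H₀.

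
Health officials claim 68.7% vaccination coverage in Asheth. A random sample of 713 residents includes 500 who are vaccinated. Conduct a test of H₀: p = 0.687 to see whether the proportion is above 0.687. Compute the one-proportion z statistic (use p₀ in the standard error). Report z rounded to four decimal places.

p̂ = 500/713 ≈ 0.701262.
SE = √(p₀(1−p₀)/n) = √(0.21503/713) = 0.017366.
z = (0.701262 − 0.687)/0.017366 = 0.014262/0.017366 = 0.8213.

z = 0.8213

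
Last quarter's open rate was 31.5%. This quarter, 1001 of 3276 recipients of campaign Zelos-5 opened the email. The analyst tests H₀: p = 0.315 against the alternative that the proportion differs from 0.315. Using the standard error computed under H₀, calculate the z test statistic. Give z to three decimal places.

z = -1.164

p̂ = 1001/3276 = 0.305556.
SE = √(p₀(1−p₀)/n) = √(0.21578/3276) = 0.008116.
z = (0.305556 − 0.315)/0.008116 = -0.009444/0.008116 = -1.164.
p-value = 2·P(Z > 1.164) ≈ 0.2445.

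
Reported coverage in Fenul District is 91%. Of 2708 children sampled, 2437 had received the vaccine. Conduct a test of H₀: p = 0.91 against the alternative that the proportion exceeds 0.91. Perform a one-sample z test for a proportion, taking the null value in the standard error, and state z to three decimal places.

p̂ = 2437/2708 ≈ 0.899926.
Under H₀, SE = √(0.91·0.09/2708) = √(3.02437e-05) = 0.005499.
z = (0.899926 − 0.91)/0.005499 = -0.010074/0.005499 = -1.832.
p-value = P(Z > -1.832) ≈ 0.9665.

z = -1.832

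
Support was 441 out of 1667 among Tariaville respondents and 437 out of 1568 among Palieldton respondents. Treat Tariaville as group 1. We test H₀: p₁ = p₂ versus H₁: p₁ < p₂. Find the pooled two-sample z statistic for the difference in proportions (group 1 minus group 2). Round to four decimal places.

z = -0.9046

p̂₁ = 441/1667 = 0.264547, p̂₂ = 437/1568 = 0.278699.
Pooled p̂ = (441+437)/(1667+1568) = 878/3235 = 0.271406.
SE = √(0.197745 × 0.00123764) = 0.015644.
z = (0.264547 − 0.278699)/0.015644 = -0.014152/0.015644 = -0.9046.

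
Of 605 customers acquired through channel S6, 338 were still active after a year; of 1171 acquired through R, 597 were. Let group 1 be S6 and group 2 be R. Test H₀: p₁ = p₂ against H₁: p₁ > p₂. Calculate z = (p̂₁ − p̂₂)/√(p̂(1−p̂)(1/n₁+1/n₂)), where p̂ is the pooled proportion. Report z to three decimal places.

p̂₁ = 338/605 = 0.55868, p̂₂ = 597/1171 = 0.50982.
Pooled p̂ = (338+597)/(605+1171) = 935/1776 = 0.52646.
SE = √(0.2493 × 0.00250686) = 0.02500.
z = (0.55868 − 0.50982)/0.02500 = 0.04886/0.02500 = 1.954.
p-value = P(Z > 1.954) ≈ 0.0253.

z = 1.954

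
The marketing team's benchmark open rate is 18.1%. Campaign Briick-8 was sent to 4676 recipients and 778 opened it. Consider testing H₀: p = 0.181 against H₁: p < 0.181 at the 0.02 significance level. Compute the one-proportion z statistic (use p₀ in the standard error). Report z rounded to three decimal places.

p̂ = 778/4676 = 0.166382.
Standard error under H₀: √(0.181×0.819/4676) = 0.005630.
z = (0.166382 − 0.181)/0.005630 = -0.014618/0.005630 = -2.596.
p-value = P(Z < -2.596) ≈ 0.0047, so at α = 0.02 we reject H₀.

z = -2.596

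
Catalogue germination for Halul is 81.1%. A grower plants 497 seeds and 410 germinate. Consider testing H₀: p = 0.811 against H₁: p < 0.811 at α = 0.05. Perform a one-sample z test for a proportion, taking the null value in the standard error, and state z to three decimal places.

z = 0.794

p̂ = 410/497 ≈ 0.82495.
Under H₀, SE = √(0.811·0.189/497) = √(0.000308408) = 0.01756.
z = (0.82495 − 0.811)/0.01756 = 0.01395/0.01756 = 0.794.
p-value = P(Z < 0.794) ≈ 0.7865, so at α = 0.05 we fail to reject H₀.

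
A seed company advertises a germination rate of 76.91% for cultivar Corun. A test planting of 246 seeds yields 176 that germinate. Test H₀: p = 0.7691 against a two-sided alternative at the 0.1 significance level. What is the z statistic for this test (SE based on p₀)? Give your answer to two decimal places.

p̂ = 176/246 = 0.7154.
Standard error under H₀: √(0.7691×0.2309/246) = 0.0269.
z = (0.7154 − 0.7691)/0.0269 = -0.0537/0.0269 = -2.00.
Two-sided p-value ≈ 2·Φ(−1.997) = 0.0458. With α = 0.1, reject H₀.

z = -2.00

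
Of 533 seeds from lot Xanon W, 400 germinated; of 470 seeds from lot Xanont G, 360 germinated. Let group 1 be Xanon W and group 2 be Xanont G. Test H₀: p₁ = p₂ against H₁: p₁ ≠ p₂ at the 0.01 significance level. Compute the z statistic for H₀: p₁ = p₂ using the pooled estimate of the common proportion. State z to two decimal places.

p̂₁ = 400/533 = 0.7505, p̂₂ = 360/470 = 0.7660.
Pooled p̂ = (400+360)/(533+470) = 760/1003 = 0.7577.
SE = √(p̂(1−p̂)(1/n₁+1/n₂)) = √(0.7577·0.2423·0.00400383) = √(0.000735011) = 0.0271.
z = (0.7505 − 0.7660)/0.0271 = -0.0155/0.0271 = -0.57.
Two-sided p-value ≈ 2·Φ(−0.571) = 0.5678. With α = 0.01, fail to reject H₀.

z = -0.57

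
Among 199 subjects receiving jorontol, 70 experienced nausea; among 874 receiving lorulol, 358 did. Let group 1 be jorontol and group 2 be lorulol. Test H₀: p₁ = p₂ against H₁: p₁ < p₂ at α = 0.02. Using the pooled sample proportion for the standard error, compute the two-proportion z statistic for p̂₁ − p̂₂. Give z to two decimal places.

z = -1.50

p̂₁ = 70/199 ≈ 0.3518, p̂₂ = 358/874 ≈ 0.4096.
Pooled p̂ = (70+358)/(199+874) = 428/1073 = 0.3989.
SE = √(0.239775 × 0.00616929) = 0.0385.
z = (0.3518 − 0.4096)/0.0385 = -0.0578/0.0385 = -1.50.
p-value = P(Z < -1.504) ≈ 0.0663. With α = 0.02, fail to reject H₀.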